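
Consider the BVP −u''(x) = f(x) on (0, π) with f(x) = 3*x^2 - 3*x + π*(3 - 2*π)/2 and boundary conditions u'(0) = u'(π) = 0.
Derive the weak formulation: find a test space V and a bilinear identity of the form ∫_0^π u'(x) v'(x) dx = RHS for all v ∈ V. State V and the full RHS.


V = H^1(0, π) (no boundary constraint on v; u is determined up to an additive constant); weak form: ∫_0^π u'v' dx = ∫_0^π (3*x^2 - 3*x + π*(3 - 2*π)/2) v dx for all v ∈ V.

Multiply both sides by a test function v and integrate from 0 to π:
  ∫_0^π −u''(x) v(x) dx = ∫_0^π f(x) v(x) dx.
Integrate the LHS by parts once:
  ∫_0^π −u'' v dx = −[u'(x) v(x)]_0^π + ∫_0^π u'(x) v'(x) dx.
Thus ∫_0^π u'(x) v'(x) dx = ∫_0^π f(x) v(x) dx + [u'(x) v(x)]_0^π.
Choose V so that boundary terms are either known or forced to vanish.
u has homogeneous Neumann: u'(0) = u'(π) = 0. So [u' v]_0^π = 0·v(π) − 0·v(0) = 0 for any v; take V = H^1(0, π).
Weak formulation: find u (satisfying any essential BC) such that ∫_0^π u'(x) v'(x) dx = ∫_0^π f v dx for all v ∈ V (homogeneous Neumann, so boundary terms vanish).
Substituting f(x) = 3*x^2 - 3*x + π*(3 - 2*π)/2, the right-hand side is ∫_0^π (3*x^2 - 3*x + π*(3 - 2*π)/2) v dx.
Compatibility check (pure Neumann): taking v ≡ 1 ∈ V gives 0 = ∫_0^π f dx + (0) − (0), i.e. ∫_0^π f dx must equal u'(0) − u'(π) = 0. Indeed ∫_0^π (3*x^2 - 3*x + π*(3 - 2*π)/2) dx = 0, so the data are compatible. The solution is then unique only up to an additive constant (fix it e.g. by requiring ∫_0^π u dx = 0).


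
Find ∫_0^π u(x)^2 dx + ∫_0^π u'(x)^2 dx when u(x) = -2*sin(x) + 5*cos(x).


||u||_{H^1(0,π)}^2 = 29*π

u'(x) = -5*sin(x) - 2*cos(x).
Expand u² and (u')² and integrate term by term on (0, π), using: for integers n ≥ 1, ∫_0^π sin²(nx) dx = ∫_0^π cos²(nx) dx = π/2; for n ≠ n', ∫_0^π sin(nx)sin(n'x) dx = ∫_0^π cos(nx)cos(n'x) dx = 0; and by product-to-sum, ∫_0^π sin(nx)cos(n'x) dx = ½∫_0^π [sin((n+n')x) + sin((n−n')x)] dx, which is 0 when n+n' is even and 2n/(n²−n'²) when n+n' is odd (it need not vanish on (0, π)).
  u² squared terms: (-2)²·∫sin(x)² dx = 4·π/2 = 2*π;  (5)²·∫cos(x)² dx = 25·π/2 = 25*π/2.
  u² cross terms: 2·(-2)·(5)·∫sin(x)·cos(x) dx = -20·(0) = 0.
  So ∫_0^π u² dx = 2*π + 25*π/2 + 0 = 29*π/2.
  (u')² squared terms: (-5)²·∫sin(x)² dx = 25·π/2 = 25*π/2;  (-2)²·∫cos(x)² dx = 4·π/2 = 2*π.
  (u')² cross terms: 2·(-5)·(-2)·∫sin(x)·cos(x) dx = 20·(0) = 0.
  So ∫_0^π (u')² dx = 25*π/2 + 2*π + 0 = 29*π/2.
||u||_{H^1}^2 = (29*π/2) + (29*π/2) = 29*π.


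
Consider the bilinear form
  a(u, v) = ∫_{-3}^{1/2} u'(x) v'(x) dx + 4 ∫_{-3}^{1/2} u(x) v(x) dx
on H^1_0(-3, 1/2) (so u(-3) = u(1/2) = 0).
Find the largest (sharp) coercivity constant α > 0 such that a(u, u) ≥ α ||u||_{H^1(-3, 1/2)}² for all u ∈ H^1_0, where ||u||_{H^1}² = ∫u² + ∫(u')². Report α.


α = 1

Coercivity of a(·,·) on H^1_0(-3, 1/2) means a(u, u) ≥ α ||u||_{H^1}² for every u ∈ H^1_0.
The interval has length L = 7/2, and Poincaré/coercivity depend only on L. Here a(u, u) = ∫(u')² + (4)·∫u².
Here c = 4 ≥ 1, so a(u,u) = ∫(u')² + c∫u² ≥ ∫(u')² + ∫u² = ||u||_{H^1}², i.e. α = 1 works. No larger α is possible: a(u,u) ≥ α||u||_{H^1}² means (1−α)∫(u')² ≥ (α−c)∫u², and for the modes u_n = sin(nπ(x−x₀)/L) (x₀ the left endpoint) one has ∫u_n²/∫(u_n')² = (L/(nπ))² → 0, so a(u_n,u_n)/||u_n||_{H^1}² → 1. Hence the optimal constant is α = 1.
Therefore α = 1.


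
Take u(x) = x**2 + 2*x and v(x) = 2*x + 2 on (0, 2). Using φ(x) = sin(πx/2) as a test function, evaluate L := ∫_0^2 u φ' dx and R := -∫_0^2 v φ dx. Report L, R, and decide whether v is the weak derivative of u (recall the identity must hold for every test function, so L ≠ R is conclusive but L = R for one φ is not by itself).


LHS = -16/π, RHS = -16/π. Yes, v = u' weakly.

u(x) = x**2 + 2*x, classical derivative u'(x) = 2*x + 2.
φ(x) = sin(πx/2), so φ'(x) = π*cos(π*x/2)/2.
Note φ(0) = φ(2) = 0, so the boundary term u·φ vanishes.
LHS = ∫_0^2 u(x) φ'(x) dx = ∫_0^2 (π*x^2*cos(π*x/2)/2 + π*x*cos(π*x/2)) dx. Term by term:
  ∫_0^2 π*x*cos(π*x/2) dx = -8/π;  ∫_0^2 π*x^2*cos(π*x/2)/2 dx = -8/π.
Sum: -8/π − 8/π = -16/π.
So LHS = -16/π.
∫_0^2 v(x) φ(x) dx = ∫_0^2 (2*x*sin(π*x/2) + 2*sin(π*x/2)) dx. Term by term:
  ∫_0^2 2*sin(π*x/2) dx = 8/π;  ∫_0^2 2*x*sin(π*x/2) dx = 8/π.
Sum: 8/π + 8/π = 16/π.
So RHS = -∫_0^2 v(x) φ(x) dx = -16/π.
LHS = RHS, so the identity holds for this test φ.
Moreover u is smooth here and v(x) = u'(x) = 2*x + 2 pointwise, so the identity holds for every test function. Hence v is the weak derivative of u.


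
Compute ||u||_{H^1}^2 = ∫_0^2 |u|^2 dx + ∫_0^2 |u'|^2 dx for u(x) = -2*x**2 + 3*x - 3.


||u||_{H^1}^2 = 424/15

The H^1 norm (squared) on an interval (0, L) is
  ||u||_{H^1}^2 = ∫_0^L u(x)^2 dx + ∫_0^L u'(x)^2 dx.
Compute u'(x) = 3 - 4*x.
Then u(x)^2 = 4*x**4 - 12*x**3 + 21*x**2 - 18*x + 9 and u'(x)^2 = 16*x**2 - 24*x + 9.
Integrate each monomial from 0 to 2 using ∫_0^2 c·x^n dx = c·2^(n+1)/(n+1):
  ∫_0^2 u(x)^2 dx = ∫_0^2 (4*x^4 - 12*x^3 + 21*x^2 - 18*x + 9) dx. Term by term:
    ∫_0^2 4*x^4 dx = 128/5;  ∫_0^2 -12*x^3 dx = -48;  ∫_0^2 21*x^2 dx = 56;
    ∫_0^2 -18*x dx = -36;  ∫_0^2 9 dx = 18.
  Sum: 128/5 − 48 + 56 − 36 + 18 = 78/5.
  ∫_0^2 u'(x)^2 dx = ∫_0^2 (16*x^2 - 24*x + 9) dx. Term by term:
    ∫_0^2 16*x^2 dx = 128/3;  ∫_0^2 -24*x dx = -48;  ∫_0^2 9 dx = 18.
  Sum: 128/3 − 48 + 18 = 38/3.
Adding: ||u||_{H^1}^2 = 78/5 + 38/3 = 424/15.


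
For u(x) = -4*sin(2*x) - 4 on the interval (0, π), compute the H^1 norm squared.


||u||_{H^1(0,π)}^2 = 56*π

u'(x) = -8*cos(2*x).
Expand u² and (u')² and integrate term by term on (0, π), using: for integers n ≥ 1, ∫_0^π sin²(nx) dx = ∫_0^π cos²(nx) dx = π/2; for n ≠ n', ∫_0^π sin(nx)sin(n'x) dx = ∫_0^π cos(nx)cos(n'x) dx = 0; and by product-to-sum, ∫_0^π sin(nx)cos(n'x) dx = ½∫_0^π [sin((n+n')x) + sin((n−n')x)] dx, which is 0 when n+n' is even and 2n/(n²−n'²) when n+n' is odd (it need not vanish on (0, π)). For the constant mode: ∫_0^π 1 dx = π, ∫_0^π cos(nx) dx = 0, ∫_0^π sin(nx) dx = (1−(−1)^n)/n.
  u² squared terms: (-4)²·∫1 dx = 16·π = 16*π;  (-4)²·∫sin(2x)² dx = 16·π/2 = 8*π.
  u² cross terms: 2·(-4)·(-4)·∫1·sin(2x) dx = 32·(0) = 0.
  So ∫_0^π u² dx = 16*π + 8*π + 0 = 24*π.
  (u')² squared terms: (-8)²·∫cos(2x)² dx = 64·π/2 = 32*π.
  So ∫_0^π (u')² dx = 32*π.
||u||_{H^1}^2 = (24*π) + (32*π) = 56*π.


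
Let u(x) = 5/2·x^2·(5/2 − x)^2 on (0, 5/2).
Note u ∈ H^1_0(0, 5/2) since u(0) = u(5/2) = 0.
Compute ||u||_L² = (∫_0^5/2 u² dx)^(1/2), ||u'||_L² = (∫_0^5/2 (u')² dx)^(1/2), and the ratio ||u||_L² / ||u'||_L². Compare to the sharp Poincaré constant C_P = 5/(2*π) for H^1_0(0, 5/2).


||u||_L² / ||u'||_L² = 5*sqrt(3)/12 < C_P = 5/(2*π).

u(x) = 5/2·x^2·(5/2 − x)^2, so u'(x) = 5*x*(2*x - 5)*(4*x - 5)/4.
u(x) = 5/2·x^2·(5/2 − x)^2 vanishes at x = 0 and x = 5/2, so u ∈ H^1_0(0, 5/2). Differentiate via the product rule and integrate the resulting polynomials term by term.
  ∫_0^5/2 u² dx = ∫_0^5/2 (25*x^8/4 - 125*x^7/2 + 1875*x^6/8 - 3125*x^5/8 + 15625*x^4/64) dx. Term by term:
    ∫_0^5/2 25*x^8/4 dx = 48828125/18432;  ∫_0^5/2 -125*x^7/2 dx = -48828125/4096;  ∫_0^5/2 1875*x^6/8 dx = 146484375/7168;
    ∫_0^5/2 -3125*x^5/8 dx = -48828125/3072;  ∫_0^5/2 15625*x^4/64 dx = 9765625/2048.
  Sum: 48828125/18432 − 48828125/4096 + 146484375/7168 − 48828125/3072 + 9765625/2048 = 9765625/258048.
  ∫_0^5/2 (u')² dx = ∫_0^5/2 (100*x^6 - 750*x^5 + 8125*x^4/4 - 9375*x^3/4 + 15625*x^2/16) dx. Term by term:
    ∫_0^5/2 100*x^6 dx = 1953125/224;  ∫_0^5/2 -750*x^5 dx = -1953125/64;  ∫_0^5/2 8125*x^4/4 dx = 5078125/128;
    ∫_0^5/2 -9375*x^3/4 dx = -5859375/256;  ∫_0^5/2 15625*x^2/16 dx = 1953125/384.
  Sum: 1953125/224 − 1953125/64 + 5078125/128 − 5859375/256 + 1953125/384 = 390625/5376.
∫_0^5/2 u² dx = 9765625/258048, so ||u||_L² = 3125*sqrt(7)/1344.
∫_0^5/2 (u')² dx = 390625/5376, so ||u'||_L² = 625*sqrt(21)/336.
Ratio ||u||_L² / ||u'||_L² = 5*sqrt(3)/12.
Sharp Poincaré constant on H^1_0(0, 5/2) is C_P = L/π = 5/(2*π), achieved by sin(2*π/5·x).
A polynomial bump cannot attain the sharp Poincaré constant (only the first sine eigenfunction does), so the ratio is strictly less than C_P, consistent with ||u||_L² ≤ C_P ||u'||_L².


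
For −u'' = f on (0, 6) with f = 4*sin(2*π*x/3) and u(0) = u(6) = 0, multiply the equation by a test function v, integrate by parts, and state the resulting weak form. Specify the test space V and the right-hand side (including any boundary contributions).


V = H^1_0(0, 6) (so v(0) = v(6) = 0); weak form: ∫_0^6 u'v' dx = ∫_0^6 (4*sin(2*π*x/3)) v dx for all v ∈ V.

Multiply both sides by a test function v and integrate from 0 to 6:
  ∫_0^6 −u''(x) v(x) dx = ∫_0^6 f(x) v(x) dx.
Integrate the LHS by parts once:
  ∫_0^6 −u'' v dx = −[u'(x) v(x)]_0^6 + ∫_0^6 u'(x) v'(x) dx.
Thus ∫_0^6 u'(x) v'(x) dx = ∫_0^6 f(x) v(x) dx + [u'(x) v(x)]_0^6.
Choose V so that boundary terms are either known or forced to vanish.
u is Dirichlet: u(0) = u(6) = 0. Let V = H^1_0(0, 6); then v(0) = v(6) = 0, and [u' v]_0^6 = 0.
Weak formulation: find u (satisfying any essential BC) such that ∫_0^6 u'(x) v'(x) dx = ∫_0^6 f v dx for all v ∈ V.
Substituting f(x) = 4*sin(2*π*x/3), the right-hand side is ∫_0^6 (4*sin(2*π*x/3)) v dx.


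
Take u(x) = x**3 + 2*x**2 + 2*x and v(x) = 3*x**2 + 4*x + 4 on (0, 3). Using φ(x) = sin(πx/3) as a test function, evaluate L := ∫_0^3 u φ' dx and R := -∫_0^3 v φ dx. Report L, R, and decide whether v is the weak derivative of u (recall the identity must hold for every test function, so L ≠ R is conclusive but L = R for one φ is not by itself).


LHS = -129/π + 324/π^3, RHS = -141/π + 324/π^3. No, v is not the weak derivative of u.

u(x) = x**3 + 2*x**2 + 2*x, classical derivative u'(x) = 3*x**2 + 4*x + 2.
φ(x) = sin(πx/3), so φ'(x) = π*cos(π*x/3)/3.
Note φ(0) = φ(3) = 0, so the boundary term u·φ vanishes.
LHS = ∫_0^3 u(x) φ'(x) dx = ∫_0^3 (π*x^3*cos(π*x/3)/3 + 2*π*x^2*cos(π*x/3)/3 + 2*π*x*cos(π*x/3)/3) dx. Term by term:
  ∫_0^3 π*x^3*cos(π*x/3)/3 dx = -81/π + 324/π^3;  ∫_0^3 2*π*x*cos(π*x/3)/3 dx = -12/π;  ∫_0^3 2*π*x^2*cos(π*x/3)/3 dx = -36/π.
Sum: -81/π + 324/π^3 − 12/π − 36/π = -129/π + 324/π^3.
So LHS = -129/π + 324/π^3.
∫_0^3 v(x) φ(x) dx = ∫_0^3 (3*x^2*sin(π*x/3) + 4*x*sin(π*x/3) + 4*sin(π*x/3)) dx. Term by term:
  ∫_0^3 4*sin(π*x/3) dx = 24/π;  ∫_0^3 3*x^2*sin(π*x/3) dx = -324/π^3 + 81/π;  ∫_0^3 4*x*sin(π*x/3) dx = 36/π.
Sum: 24/π + -324/π^3 + 81/π + 36/π = -324/π^3 + 141/π.
So RHS = -∫_0^3 v(x) φ(x) dx = -141/π + 324/π^3.
LHS − RHS = 12/π ≠ 0, so the identity fails.
(For a valid weak derivative the identity must hold for EVERY test function, in particular this one. The failure shows v is NOT the weak derivative of u.)
Correct weak derivative would be u'(x) = 3*x**2 + 4*x + 2.


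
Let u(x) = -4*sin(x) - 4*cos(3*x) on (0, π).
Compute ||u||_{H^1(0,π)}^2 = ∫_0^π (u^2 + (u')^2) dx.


||u||_{H^1(0,π)}^2 = 96*π

u'(x) = 12*sin(3*x) - 4*cos(x).
Expand u² and (u')² and integrate term by term on (0, π), using: for integers n ≥ 1, ∫_0^π sin²(nx) dx = ∫_0^π cos²(nx) dx = π/2; for n ≠ n', ∫_0^π sin(nx)sin(n'x) dx = ∫_0^π cos(nx)cos(n'x) dx = 0; and by product-to-sum, ∫_0^π sin(nx)cos(n'x) dx = ½∫_0^π [sin((n+n')x) + sin((n−n')x)] dx, which is 0 when n+n' is even and 2n/(n²−n'²) when n+n' is odd (it need not vanish on (0, π)).
  u² squared terms: (-4)²·∫cos(3x)² dx = 16·π/2 = 8*π;  (-4)²·∫sin(x)² dx = 16·π/2 = 8*π.
  u² cross terms: 2·(-4)·(-4)·∫cos(3x)·sin(x) dx = 32·(0) = 0.
  So ∫_0^π u² dx = 8*π + 8*π + 0 = 16*π.
  (u')² squared terms: (-4)²·∫cos(x)² dx = 16·π/2 = 8*π;  (12)²·∫sin(3x)² dx = 144·π/2 = 72*π.
  (u')² cross terms: 2·(-4)·(12)·∫cos(x)·sin(3x) dx = -96·(0) = 0.
  So ∫_0^π (u')² dx = 8*π + 72*π + 0 = 80*π.
||u||_{H^1}^2 = (16*π) + (80*π) = 96*π.


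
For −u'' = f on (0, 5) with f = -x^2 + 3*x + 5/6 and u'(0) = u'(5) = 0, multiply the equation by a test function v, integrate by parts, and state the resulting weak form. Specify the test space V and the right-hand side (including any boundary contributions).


V = H^1(0, 5) (no boundary constraint on v; u is determined up to an additive constant); weak form: ∫_0^5 u'v' dx = ∫_0^5 (-x^2 + 3*x + 5/6) v dx for all v ∈ V.

Multiply both sides by a test function v and integrate from 0 to 5:
  ∫_0^5 −u''(x) v(x) dx = ∫_0^5 f(x) v(x) dx.
Integrate the LHS by parts once:
  ∫_0^5 −u'' v dx = −[u'(x) v(x)]_0^5 + ∫_0^5 u'(x) v'(x) dx.
Thus ∫_0^5 u'(x) v'(x) dx = ∫_0^5 f(x) v(x) dx + [u'(x) v(x)]_0^5.
Choose V so that boundary terms are either known or forced to vanish.
u has homogeneous Neumann: u'(0) = u'(5) = 0. So [u' v]_0^5 = 0·v(5) − 0·v(0) = 0 for any v; take V = H^1(0, 5).
Weak formulation: find u (satisfying any essential BC) such that ∫_0^5 u'(x) v'(x) dx = ∫_0^5 f v dx for all v ∈ V (homogeneous Neumann, so boundary terms vanish).
Substituting f(x) = -x^2 + 3*x + 5/6, the right-hand side is ∫_0^5 (-x^2 + 3*x + 5/6) v dx.
Compatibility check (pure Neumann): taking v ≡ 1 ∈ V gives 0 = ∫_0^5 f dx + (0) − (0), i.e. ∫_0^5 f dx must equal u'(0) − u'(5) = 0. Indeed ∫_0^5 (-x^2 + 3*x + 5/6) dx = 0, so the data are compatible. The solution is then unique only up to an additive constant (fix it e.g. by requiring ∫_0^5 u dx = 0).


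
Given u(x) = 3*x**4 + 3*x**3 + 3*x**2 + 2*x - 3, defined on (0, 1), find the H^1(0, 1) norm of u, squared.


||u||_{H^1}^2 = 79847/420

The H^1 norm (squared) on an interval (0, L) is
  ||u||_{H^1}^2 = ∫_0^L u(x)^2 dx + ∫_0^L u'(x)^2 dx.
Compute u'(x) = 12*x**3 + 9*x**2 + 6*x + 2.
Then u(x)^2 = 9*x**8 + 18*x**7 + 27*x**6 + 30*x**5 + 3*x**4 - 6*x**3 - 14*x**2 - 12*x + 9 and u'(x)^2 = 144*x**6 + 216*x**5 + 225*x**4 + 156*x**3 + 72*x**2 + 24*x + 4.
Integrate each monomial from 0 to 1 using ∫_0^1 c·x^n dx = c·1^(n+1)/(n+1):
  ∫_0^1 u(x)^2 dx = ∫_0^1 (9*x^8 + 18*x^7 + 27*x^6 + 30*x^5 + 3*x^4 - 6*x^3 - 14*x^2 - 12*x + 9) dx. Term by term:
    ∫_0^1 9*x^8 dx = 1;  ∫_0^1 18*x^7 dx = 9/4;  ∫_0^1 27*x^6 dx = 27/7;
    ∫_0^1 30*x^5 dx = 5;  ∫_0^1 3*x^4 dx = 3/5;  ∫_0^1 -6*x^3 dx = -3/2;
    ∫_0^1 -14*x^2 dx = -14/3;  ∫_0^1 -12*x dx = -6;  ∫_0^1 9 dx = 9.
  Sum: 1 + 9/4 + 27/7 + 5 + 3/5 − 3/2 − 14/3 − 6 + 9 = 4007/420.
  ∫_0^1 u'(x)^2 dx = ∫_0^1 (144*x^6 + 216*x^5 + 225*x^4 + 156*x^3 + 72*x^2 + 24*x + 4) dx. Term by term:
    ∫_0^1 144*x^6 dx = 144/7;  ∫_0^1 216*x^5 dx = 36;  ∫_0^1 225*x^4 dx = 45;
    ∫_0^1 156*x^3 dx = 39;  ∫_0^1 72*x^2 dx = 24;  ∫_0^1 24*x dx = 12;
    ∫_0^1 4 dx = 4.
  Sum: 144/7 + 36 + 45 + 39 + 24 + 12 + 4 = 1264/7.
Adding: ||u||_{H^1}^2 = 4007/420 + 1264/7 = 79847/420.


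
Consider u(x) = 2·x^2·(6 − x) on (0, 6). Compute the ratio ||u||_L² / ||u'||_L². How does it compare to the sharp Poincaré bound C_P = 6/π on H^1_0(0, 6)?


||u||_L² / ||u'||_L² = 3*sqrt(14)/7 < C_P = 6/π.

u(x) = 2·x^2·(6 − x), so u'(x) = 6*x*(4 - x).
u(x) = 2·x^2·(6 − x) vanishes at x = 0 and x = 6, so u ∈ H^1_0(0, 6). Differentiate via the product rule and integrate the resulting polynomials term by term.
  ∫_0^6 u² dx = ∫_0^6 (4*x^6 - 48*x^5 + 144*x^4) dx. Term by term:
    ∫_0^6 4*x^6 dx = 1119744/7;  ∫_0^6 -48*x^5 dx = -373248;  ∫_0^6 144*x^4 dx = 1119744/5.
  Sum: 1119744/7 − 373248 + 1119744/5 = 373248/35.
  ∫_0^6 (u')² dx = ∫_0^6 (36*x^4 - 288*x^3 + 576*x^2) dx. Term by term:
    ∫_0^6 36*x^4 dx = 279936/5;  ∫_0^6 -288*x^3 dx = -93312;  ∫_0^6 576*x^2 dx = 41472.
  Sum: 279936/5 − 93312 + 41472 = 20736/5.
∫_0^6 u² dx = 373248/35, so ||u||_L² = 432*sqrt(70)/35.
∫_0^6 (u')² dx = 20736/5, so ||u'||_L² = 144*sqrt(5)/5.
Ratio ||u||_L² / ||u'||_L² = 3*sqrt(14)/7.
Sharp Poincaré constant on H^1_0(0, 6) is C_P = L/π = 6/π, achieved by sin(π/6·x).
A polynomial bump cannot attain the sharp Poincaré constant (only the first sine eigenfunction does), so the ratio is strictly less than C_P, consistent with ||u||_L² ≤ C_P ||u'||_L².


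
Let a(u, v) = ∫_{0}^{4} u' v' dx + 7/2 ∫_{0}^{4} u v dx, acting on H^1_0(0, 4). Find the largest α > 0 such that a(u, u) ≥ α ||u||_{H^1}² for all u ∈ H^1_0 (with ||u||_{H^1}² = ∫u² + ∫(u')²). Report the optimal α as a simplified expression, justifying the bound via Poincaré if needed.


α = 1

Coercivity of a(·,·) on H^1_0(0, 4) means a(u, u) ≥ α ||u||_{H^1}² for every u ∈ H^1_0.
The interval has length L = 4, and Poincaré/coercivity depend only on L. Here a(u, u) = ∫(u')² + (7/2)·∫u².
Here c = 7/2 ≥ 1, so a(u,u) = ∫(u')² + c∫u² ≥ ∫(u')² + ∫u² = ||u||_{H^1}², i.e. α = 1 works. No larger α is possible: a(u,u) ≥ α||u||_{H^1}² means (1−α)∫(u')² ≥ (α−c)∫u², and for the modes u_n = sin(nπ(x−x₀)/L) (x₀ the left endpoint) one has ∫u_n²/∫(u_n')² = (L/(nπ))² → 0, so a(u_n,u_n)/||u_n||_{H^1}² → 1. Hence the optimal constant is α = 1.
Therefore α = 1.


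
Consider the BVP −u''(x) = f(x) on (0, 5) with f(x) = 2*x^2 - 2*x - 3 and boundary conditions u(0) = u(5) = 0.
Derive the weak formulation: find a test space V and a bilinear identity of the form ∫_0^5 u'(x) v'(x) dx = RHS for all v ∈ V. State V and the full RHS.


V = H^1_0(0, 5) (so v(0) = v(5) = 0); weak form: ∫_0^5 u'v' dx = ∫_0^5 (2*x^2 - 2*x - 3) v dx for all v ∈ V.

Multiply both sides by a test function v and integrate from 0 to 5:
  ∫_0^5 −u''(x) v(x) dx = ∫_0^5 f(x) v(x) dx.
Integrate the LHS by parts once:
  ∫_0^5 −u'' v dx = −[u'(x) v(x)]_0^5 + ∫_0^5 u'(x) v'(x) dx.
Thus ∫_0^5 u'(x) v'(x) dx = ∫_0^5 f(x) v(x) dx + [u'(x) v(x)]_0^5.
Choose V so that boundary terms are either known or forced to vanish.
u is Dirichlet: u(0) = u(5) = 0. Let V = H^1_0(0, 5); then v(0) = v(5) = 0, and [u' v]_0^5 = 0.
Weak formulation: find u (satisfying any essential BC) such that ∫_0^5 u'(x) v'(x) dx = ∫_0^5 f v dx for all v ∈ V.
Substituting f(x) = 2*x^2 - 2*x - 3, the right-hand side is ∫_0^5 (2*x^2 - 2*x - 3) v dx.


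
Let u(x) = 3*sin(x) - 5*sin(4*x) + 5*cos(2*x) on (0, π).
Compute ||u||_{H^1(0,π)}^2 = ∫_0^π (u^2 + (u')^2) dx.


||u||_{H^1(0,π)}^2 = -100 + 284*π

u'(x) = -10*sin(2*x) + 3*cos(x) - 20*cos(4*x).
Expand u² and (u')² and integrate term by term on (0, π), using: for integers n ≥ 1, ∫_0^π sin²(nx) dx = ∫_0^π cos²(nx) dx = π/2; for n ≠ n', ∫_0^π sin(nx)sin(n'x) dx = ∫_0^π cos(nx)cos(n'x) dx = 0; and by product-to-sum, ∫_0^π sin(nx)cos(n'x) dx = ½∫_0^π [sin((n+n')x) + sin((n−n')x)] dx, which is 0 when n+n' is even and 2n/(n²−n'²) when n+n' is odd (it need not vanish on (0, π)).
  u² squared terms: (-5)²·∫sin(4x)² dx = 25·π/2 = 25*π/2;  (3)²·∫sin(x)² dx = 9·π/2 = 9*π/2;  (5)²·∫cos(2x)² dx = 25·π/2 = 25*π/2.
  u² cross terms: 2·(-5)·(3)·∫sin(4x)·sin(x) dx = -30·(0) = 0;  2·(-5)·(5)·∫sin(4x)·cos(2x) dx = -50·(0) = 0;  2·(3)·(5)·∫sin(x)·cos(2x) dx = 30·(-2/3) = -20.
  So ∫_0^π u² dx = 25*π/2 + 9*π/2 + 25*π/2 + 0 + 0 − 20 = -20 + 59*π/2.
  (u')² squared terms: (-20)²·∫cos(4x)² dx = 400·π/2 = 200*π;  (-10)²·∫sin(2x)² dx = 100·π/2 = 50*π;  (3)²·∫cos(x)² dx = 9·π/2 = 9*π/2.
  (u')² cross terms: 2·(-20)·(-10)·∫cos(4x)·sin(2x) dx = 400·(0) = 0;  2·(-20)·(3)·∫cos(4x)·cos(x) dx = -120·(0) = 0;  2·(-10)·(3)·∫sin(2x)·cos(x) dx = -60·(4/3) = -80.
  So ∫_0^π (u')² dx = 200*π + 50*π + 9*π/2 + 0 + 0 − 80 = -80 + 509*π/2.
||u||_{H^1}^2 = (-20 + 59*π/2) + (-80 + 509*π/2) = -100 + 284*π.


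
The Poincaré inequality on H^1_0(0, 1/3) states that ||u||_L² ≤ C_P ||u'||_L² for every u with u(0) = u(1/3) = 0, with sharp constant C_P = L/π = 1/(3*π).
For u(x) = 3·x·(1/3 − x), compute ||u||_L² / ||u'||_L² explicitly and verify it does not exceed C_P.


||u||_L² / ||u'||_L² = sqrt(10)/30 < C_P = 1/(3*π).

u(x) = 3·x·(1/3 − x), so u'(x) = 1 - 6*x.
u(x) = 3·x·(1/3 − x) vanishes at x = 0 and x = 1/3, so u ∈ H^1_0(0, 1/3). Differentiate via the product rule and integrate the resulting polynomials term by term.
  ∫_0^1/3 u² dx = ∫_0^1/3 (9*x^4 - 6*x^3 + x^2) dx. Term by term:
    ∫_0^1/3 9*x^4 dx = 1/135;  ∫_0^1/3 -6*x^3 dx = -1/54;  ∫_0^1/3 x^2 dx = 1/81.
  Sum: 1/135 − 1/54 + 1/81 = 1/810.
  ∫_0^1/3 (u')² dx = ∫_0^1/3 (36*x^2 - 12*x + 1) dx. Term by term:
    ∫_0^1/3 36*x^2 dx = 4/9;  ∫_0^1/3 -12*x dx = -2/3;  ∫_0^1/3 1 dx = 1/3.
  Sum: 4/9 − 2/3 + 1/3 = 1/9.
∫_0^1/3 u² dx = 1/810, so ||u||_L² = sqrt(10)/90.
∫_0^1/3 (u')² dx = 1/9, so ||u'||_L² = 1/3.
Ratio ||u||_L² / ||u'||_L² = sqrt(10)/30.
Sharp Poincaré constant on H^1_0(0, 1/3) is C_P = L/π = 1/(3*π), achieved by sin(3*π·x).
A polynomial bump cannot attain the sharp Poincaré constant (only the first sine eigenfunction does), so the ratio is strictly less than C_P, consistent with ||u||_L² ≤ C_P ||u'||_L².


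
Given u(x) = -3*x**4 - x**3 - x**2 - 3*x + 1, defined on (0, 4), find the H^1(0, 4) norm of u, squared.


||u||_{H^1}^2 = 26101064/35

The H^1 norm (squared) on an interval (0, L) is
  ||u||_{H^1}^2 = ∫_0^L u(x)^2 dx + ∫_0^L u'(x)^2 dx.
Compute u'(x) = -12*x**3 - 3*x**2 - 2*x - 3.
Then u(x)^2 = 9*x**8 + 6*x**7 + 7*x**6 + 20*x**5 + x**4 + 4*x**3 + 7*x**2 - 6*x + 1 and u'(x)^2 = 144*x**6 + 72*x**5 + 57*x**4 + 84*x**3 + 22*x**2 + 12*x + 9.
Integrate each monomial from 0 to 4 using ∫_0^4 c·x^n dx = c·4^(n+1)/(n+1):
  ∫_0^4 u(x)^2 dx = ∫_0^4 (9*x^8 + 6*x^7 + 7*x^6 + 20*x^5 + x^4 + 4*x^3 + 7*x^2 - 6*x + 1) dx. Term by term:
    ∫_0^4 9*x^8 dx = 262144;  ∫_0^4 6*x^7 dx = 49152;  ∫_0^4 7*x^6 dx = 16384;
    ∫_0^4 20*x^5 dx = 40960/3;  ∫_0^4 x^4 dx = 1024/5;  ∫_0^4 4*x^3 dx = 256;
    ∫_0^4 7*x^2 dx = 448/3;  ∫_0^4 -6*x dx = -48;  ∫_0^4 1 dx = 4.
  Sum: 262144 + 49152 + 16384 + 40960/3 + 1024/5 + 256 + 448/3 − 48 + 4 = 5128492/15.
  ∫_0^4 u'(x)^2 dx = ∫_0^4 (144*x^6 + 72*x^5 + 57*x^4 + 84*x^3 + 22*x^2 + 12*x + 9) dx. Term by term:
    ∫_0^4 144*x^6 dx = 2359296/7;  ∫_0^4 72*x^5 dx = 49152;  ∫_0^4 57*x^4 dx = 58368/5;
    ∫_0^4 84*x^3 dx = 5376;  ∫_0^4 22*x^2 dx = 1408/3;  ∫_0^4 12*x dx = 96;
    ∫_0^4 9 dx = 36.
  Sum: 2359296/7 + 49152 + 58368/5 + 5376 + 1408/3 + 96 + 36 = 42403748/105.
Adding: ||u||_{H^1}^2 = 5128492/15 + 42403748/105 = 26101064/35.


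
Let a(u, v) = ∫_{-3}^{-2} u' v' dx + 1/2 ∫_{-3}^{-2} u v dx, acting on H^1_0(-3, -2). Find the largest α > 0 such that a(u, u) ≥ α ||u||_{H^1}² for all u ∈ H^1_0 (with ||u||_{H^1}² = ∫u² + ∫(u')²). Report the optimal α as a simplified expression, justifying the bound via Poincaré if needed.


α = (1/2 + π^2)/(1 + π^2)

Coercivity of a(·,·) on H^1_0(-3, -2) means a(u, u) ≥ α ||u||_{H^1}² for every u ∈ H^1_0.
The interval has length L = 1, and Poincaré/coercivity depend only on L. Here a(u, u) = ∫(u')² + (1/2)·∫u².
Here 0 < c = 1/2 < 1. The condition a(u,u) ≥ α||u||_{H^1}² reads (1−α)∫(u')² ≥ (α−c)∫u². Any admissible α is ≤ 1 (rapidly oscillating u have ∫u²/∫(u')² → 0), and α = 1 would force 0 ≥ (1−c)∫u², impossible since c < 1; so 1−α > 0. By the sharp Poincaré inequality on H^1_0 of an interval of length L, ∫(u')² ≥ (π/L)²∫u² with equality for the first sine mode sin(π(x−x₀)/L) (x₀ the left endpoint), so the inequality holds for all u iff (1−α)(π/L)² ≥ α − c, i.e. α ≤ ((π/L)² + c)/((π/L)² + 1) = (1 + c(L/π)²)/(1 + (L/π)²). With (π/L)² = π^2 and c = 1/2, the largest admissible constant is α = ((π/L)² + c)/((π/L)² + 1).
Simplifying, α = (1/2 + π^2)/(1 + π^2).


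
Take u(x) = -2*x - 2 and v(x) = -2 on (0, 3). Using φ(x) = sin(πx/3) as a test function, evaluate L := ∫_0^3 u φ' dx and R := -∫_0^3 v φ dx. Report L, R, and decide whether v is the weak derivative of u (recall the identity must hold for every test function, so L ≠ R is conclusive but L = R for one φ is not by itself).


LHS = 12/π, RHS = 12/π. Yes, v = u' weakly.

u(x) = -2*x - 2, classical derivative u'(x) = -2.
φ(x) = sin(πx/3), so φ'(x) = π*cos(π*x/3)/3.
Note φ(0) = φ(3) = 0, so the boundary term u·φ vanishes.
LHS = ∫_0^3 u(x) φ'(x) dx = ∫_0^3 (-2*π*x*cos(π*x/3)/3 - 2*π*cos(π*x/3)/3) dx. Term by term:
  ∫_0^3 -2*π*cos(π*x/3)/3 dx = 0;  ∫_0^3 -2*π*x*cos(π*x/3)/3 dx = 12/π.
Sum: 0 + 12/π = 12/π.
So LHS = 12/π.
∫_0^3 v(x) φ(x) dx = ∫_0^3 (-2*sin(π*x/3)) dx. Term by term:
  ∫_0^3 -2*sin(π*x/3) dx = -12/π.
So RHS = -∫_0^3 v(x) φ(x) dx = 12/π.
LHS = RHS, so the identity holds for this test φ.
Moreover u is smooth here and v(x) = u'(x) = -2 pointwise, so the identity holds for every test function. Hence v is the weak derivative of u.


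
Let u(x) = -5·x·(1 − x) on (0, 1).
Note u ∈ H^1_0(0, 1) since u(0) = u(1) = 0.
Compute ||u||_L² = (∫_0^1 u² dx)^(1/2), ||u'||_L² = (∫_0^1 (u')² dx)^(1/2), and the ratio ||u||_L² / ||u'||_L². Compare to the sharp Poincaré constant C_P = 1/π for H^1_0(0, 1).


||u||_L² / ||u'||_L² = sqrt(10)/10 < C_P = 1/π.

u(x) = -5·x·(1 − x), so u'(x) = 10*x - 5.
u(x) = -5·x·(1 − x) vanishes at x = 0 and x = 1, so u ∈ H^1_0(0, 1). Differentiate via the product rule and integrate the resulting polynomials term by term.
  ∫_0^1 u² dx = ∫_0^1 (25*x^4 - 50*x^3 + 25*x^2) dx. Term by term:
    ∫_0^1 25*x^4 dx = 5;  ∫_0^1 -50*x^3 dx = -25/2;  ∫_0^1 25*x^2 dx = 25/3.
  Sum: 5 − 25/2 + 25/3 = 5/6.
  ∫_0^1 (u')² dx = ∫_0^1 (100*x^2 - 100*x + 25) dx. Term by term:
    ∫_0^1 100*x^2 dx = 100/3;  ∫_0^1 -100*x dx = -50;  ∫_0^1 25 dx = 25.
  Sum: 100/3 − 50 + 25 = 25/3.
∫_0^1 u² dx = 5/6, so ||u||_L² = sqrt(30)/6.
∫_0^1 (u')² dx = 25/3, so ||u'||_L² = 5*sqrt(3)/3.
Ratio ||u||_L² / ||u'||_L² = sqrt(10)/10.
Sharp Poincaré constant on H^1_0(0, 1) is C_P = L/π = 1/π, achieved by sin(π·x).
A polynomial bump cannot attain the sharp Poincaré constant (only the first sine eigenfunction does), so the ratio is strictly less than C_P, consistent with ||u||_L² ≤ C_P ||u'||_L².


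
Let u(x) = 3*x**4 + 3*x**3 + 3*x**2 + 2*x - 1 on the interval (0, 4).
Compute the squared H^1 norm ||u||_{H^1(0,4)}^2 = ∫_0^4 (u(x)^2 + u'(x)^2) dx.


||u||_{H^1}^2 = 21818308/21

The H^1 norm (squared) on an interval (0, L) is
  ||u||_{H^1}^2 = ∫_0^L u(x)^2 dx + ∫_0^L u'(x)^2 dx.
Compute u'(x) = 12*x**3 + 9*x**2 + 6*x + 2.
Then u(x)^2 = 9*x**8 + 18*x**7 + 27*x**6 + 30*x**5 + 15*x**4 + 6*x**3 - 2*x**2 - 4*x + 1 and u'(x)^2 = 144*x**6 + 216*x**5 + 225*x**4 + 156*x**3 + 72*x**2 + 24*x + 4.
Integrate each monomial from 0 to 4 using ∫_0^4 c·x^n dx = c·4^(n+1)/(n+1):
  ∫_0^4 u(x)^2 dx = ∫_0^4 (9*x^8 + 18*x^7 + 27*x^6 + 30*x^5 + 15*x^4 + 6*x^3 - 2*x^2 - 4*x + 1) dx. Term by term:
    ∫_0^4 9*x^8 dx = 262144;  ∫_0^4 18*x^7 dx = 147456;  ∫_0^4 27*x^6 dx = 442368/7;
    ∫_0^4 30*x^5 dx = 20480;  ∫_0^4 15*x^4 dx = 3072;  ∫_0^4 6*x^3 dx = 384;
    ∫_0^4 -2*x^2 dx = -128/3;  ∫_0^4 -4*x dx = -32;  ∫_0^4 1 dx = 4.
  Sum: 262144 + 147456 + 442368/7 + 20480 + 3072 + 384 − 128/3 − 32 + 4 = 10429876/21.
  ∫_0^4 u'(x)^2 dx = ∫_0^4 (144*x^6 + 216*x^5 + 225*x^4 + 156*x^3 + 72*x^2 + 24*x + 4) dx. Term by term:
    ∫_0^4 144*x^6 dx = 2359296/7;  ∫_0^4 216*x^5 dx = 147456;  ∫_0^4 225*x^4 dx = 46080;
    ∫_0^4 156*x^3 dx = 9984;  ∫_0^4 72*x^2 dx = 1536;  ∫_0^4 24*x dx = 192;
    ∫_0^4 4 dx = 16.
  Sum: 2359296/7 + 147456 + 46080 + 9984 + 1536 + 192 + 16 = 3796144/7.
Adding: ||u||_{H^1}^2 = 10429876/21 + 3796144/7 = 21818308/21.


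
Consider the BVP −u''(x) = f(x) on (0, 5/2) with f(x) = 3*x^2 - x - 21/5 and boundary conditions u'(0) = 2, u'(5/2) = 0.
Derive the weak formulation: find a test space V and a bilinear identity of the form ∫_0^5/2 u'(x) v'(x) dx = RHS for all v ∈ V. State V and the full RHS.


V = H^1(0, 5/2) (v unrestricted at boundary; u is determined up to an additive constant); weak form: ∫_0^5/2 u'v' dx = ∫_0^5/2 (3*x^2 - x - 21/5) v dx − 2·v(0) for all v ∈ V.

Multiply both sides by a test function v and integrate from 0 to 5/2:
  ∫_0^5/2 −u''(x) v(x) dx = ∫_0^5/2 f(x) v(x) dx.
Integrate the LHS by parts once:
  ∫_0^5/2 −u'' v dx = −[u'(x) v(x)]_0^5/2 + ∫_0^5/2 u'(x) v'(x) dx.
Thus ∫_0^5/2 u'(x) v'(x) dx = ∫_0^5/2 f(x) v(x) dx + [u'(x) v(x)]_0^5/2.
Choose V so that boundary terms are either known or forced to vanish.
u has inhomogeneous Neumann u'(0) = 2, u'(5/2) = 0. [u' v]_0^5/2 = (0)·v(5/2) − (2)·v(0) = − 2·v(0). Take V = H^1(0, 5/2); boundary term becomes part of RHS.
Weak formulation: find u (satisfying any essential BC) such that ∫_0^5/2 u'(x) v'(x) dx = ∫_0^5/2 f v dx − 2·v(0) for all v ∈ V (Neumann data are natural BCs: they enter the RHS as boundary terms).
Substituting f(x) = 3*x^2 - x - 21/5, the right-hand side is ∫_0^5/2 (3*x^2 - x - 21/5) v dx − 2·v(0).
Compatibility check (pure Neumann): taking v ≡ 1 ∈ V gives 0 = ∫_0^5/2 f dx + (0) − (2), i.e. ∫_0^5/2 f dx must equal u'(0) − u'(5/2) = 2. Indeed ∫_0^5/2 (3*x^2 - x - 21/5) dx = 2, so the data are compatible. The solution is then unique only up to an additive constant (fix it e.g. by requiring ∫_0^5/2 u dx = 0).


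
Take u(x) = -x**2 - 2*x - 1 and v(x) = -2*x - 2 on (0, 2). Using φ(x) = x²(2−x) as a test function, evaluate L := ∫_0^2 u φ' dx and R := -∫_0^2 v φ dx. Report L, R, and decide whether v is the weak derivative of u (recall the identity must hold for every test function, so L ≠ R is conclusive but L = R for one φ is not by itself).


LHS = 88/15, RHS = 88/15. Yes, v = u' weakly.

u(x) = -x**2 - 2*x - 1, classical derivative u'(x) = -2*x - 2.
φ(x) = x²(2−x), so φ'(x) = x*(4 - 3*x).
Note φ(0) = φ(2) = 0, so the boundary term u·φ vanishes.
LHS = ∫_0^2 u(x) φ'(x) dx = ∫_0^2 (3*x^4 + 2*x^3 - 5*x^2 - 4*x) dx. Term by term:
  ∫_0^2 3*x^4 dx = 96/5;  ∫_0^2 2*x^3 dx = 8;  ∫_0^2 -5*x^2 dx = -40/3;
  ∫_0^2 -4*x dx = -8.
Sum: 96/5 + 8 − 40/3 − 8 = 88/15.
So LHS = 88/15.
∫_0^2 v(x) φ(x) dx = ∫_0^2 (2*x^4 - 2*x^3 - 4*x^2) dx. Term by term:
  ∫_0^2 2*x^4 dx = 64/5;  ∫_0^2 -2*x^3 dx = -8;  ∫_0^2 -4*x^2 dx = -32/3.
Sum: 64/5 − 8 − 32/3 = -88/15.
So RHS = -∫_0^2 v(x) φ(x) dx = 88/15.
LHS = RHS, so the identity holds for this test φ.
Moreover u is smooth here and v(x) = u'(x) = -2*x - 2 pointwise, so the identity holds for every test function. Hence v is the weak derivative of u.


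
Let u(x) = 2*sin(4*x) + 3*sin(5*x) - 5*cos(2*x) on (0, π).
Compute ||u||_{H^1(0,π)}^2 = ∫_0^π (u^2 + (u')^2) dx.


||u||_{H^1(0,π)}^2 = -500/7 + 427*π/2

u'(x) = 10*sin(2*x) + 8*cos(4*x) + 15*cos(5*x).
Expand u² and (u')² and integrate term by term on (0, π), using: for integers n ≥ 1, ∫_0^π sin²(nx) dx = ∫_0^π cos²(nx) dx = π/2; for n ≠ n', ∫_0^π sin(nx)sin(n'x) dx = ∫_0^π cos(nx)cos(n'x) dx = 0; and by product-to-sum, ∫_0^π sin(nx)cos(n'x) dx = ½∫_0^π [sin((n+n')x) + sin((n−n')x)] dx, which is 0 when n+n' is even and 2n/(n²−n'²) when n+n' is odd (it need not vanish on (0, π)).
  u² squared terms: (-5)²·∫cos(2x)² dx = 25·π/2 = 25*π/2;  (2)²·∫sin(4x)² dx = 4·π/2 = 2*π;  (3)²·∫sin(5x)² dx = 9·π/2 = 9*π/2.
  u² cross terms: 2·(-5)·(2)·∫cos(2x)·sin(4x) dx = -20·(0) = 0;  2·(-5)·(3)·∫cos(2x)·sin(5x) dx = -30·(10/21) = -100/7;  2·(2)·(3)·∫sin(4x)·sin(5x) dx = 12·(0) = 0.
  So ∫_0^π u² dx = 25*π/2 + 2*π + 9*π/2 + 0 − 100/7 + 0 = -100/7 + 19*π.
  (u')² squared terms: (8)²·∫cos(4x)² dx = 64·π/2 = 32*π;  (10)²·∫sin(2x)² dx = 100·π/2 = 50*π;  (15)²·∫cos(5x)² dx = 225·π/2 = 225*π/2.
  (u')² cross terms: 2·(8)·(10)·∫cos(4x)·sin(2x) dx = 160·(0) = 0;  2·(8)·(15)·∫cos(4x)·cos(5x) dx = 240·(0) = 0;  2·(10)·(15)·∫sin(2x)·cos(5x) dx = 300·(-4/21) = -400/7.
  So ∫_0^π (u')² dx = 32*π + 50*π + 225*π/2 + 0 + 0 − 400/7 = -400/7 + 389*π/2.
||u||_{H^1}^2 = (-100/7 + 19*π) + (-400/7 + 389*π/2) = -500/7 + 427*π/2.


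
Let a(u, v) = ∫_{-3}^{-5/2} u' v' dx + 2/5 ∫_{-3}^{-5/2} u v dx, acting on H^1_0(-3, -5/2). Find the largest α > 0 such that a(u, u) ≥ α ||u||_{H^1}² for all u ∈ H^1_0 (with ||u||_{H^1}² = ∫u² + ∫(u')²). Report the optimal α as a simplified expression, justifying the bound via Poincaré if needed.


α = 2*(1 + 10*π^2)/(5*(1 + 4*π^2))

Coercivity of a(·,·) on H^1_0(-3, -5/2) means a(u, u) ≥ α ||u||_{H^1}² for every u ∈ H^1_0.
The interval has length L = 1/2, and Poincaré/coercivity depend only on L. Here a(u, u) = ∫(u')² + (2/5)·∫u².
Here 0 < c = 2/5 < 1. The condition a(u,u) ≥ α||u||_{H^1}² reads (1−α)∫(u')² ≥ (α−c)∫u². Any admissible α is ≤ 1 (rapidly oscillating u have ∫u²/∫(u')² → 0), and α = 1 would force 0 ≥ (1−c)∫u², impossible since c < 1; so 1−α > 0. By the sharp Poincaré inequality on H^1_0 of an interval of length L, ∫(u')² ≥ (π/L)²∫u² with equality for the first sine mode sin(π(x−x₀)/L) (x₀ the left endpoint), so the inequality holds for all u iff (1−α)(π/L)² ≥ α − c, i.e. α ≤ ((π/L)² + c)/((π/L)² + 1) = (1 + c(L/π)²)/(1 + (L/π)²). With (π/L)² = 4*π^2 and c = 2/5, the largest admissible constant is α = ((π/L)² + c)/((π/L)² + 1).
Simplifying, α = 2*(1 + 10*π^2)/(5*(1 + 4*π^2)).


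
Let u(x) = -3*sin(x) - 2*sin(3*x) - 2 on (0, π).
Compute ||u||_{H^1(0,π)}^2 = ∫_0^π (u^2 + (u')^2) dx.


||u||_{H^1(0,π)}^2 = 88/3 + 33*π

u'(x) = -3*cos(x) - 6*cos(3*x).
Expand u² and (u')² and integrate term by term on (0, π), using: for integers n ≥ 1, ∫_0^π sin²(nx) dx = ∫_0^π cos²(nx) dx = π/2; for n ≠ n', ∫_0^π sin(nx)sin(n'x) dx = ∫_0^π cos(nx)cos(n'x) dx = 0; and by product-to-sum, ∫_0^π sin(nx)cos(n'x) dx = ½∫_0^π [sin((n+n')x) + sin((n−n')x)] dx, which is 0 when n+n' is even and 2n/(n²−n'²) when n+n' is odd (it need not vanish on (0, π)). For the constant mode: ∫_0^π 1 dx = π, ∫_0^π cos(nx) dx = 0, ∫_0^π sin(nx) dx = (1−(−1)^n)/n.
  u² squared terms: (-2)²·∫1 dx = 4·π = 4*π;  (-3)²·∫sin(x)² dx = 9·π/2 = 9*π/2;  (-2)²·∫sin(3x)² dx = 4·π/2 = 2*π.
  u² cross terms: 2·(-2)·(-3)·∫1·sin(x) dx = 12·(2) = 24;  2·(-2)·(-2)·∫1·sin(3x) dx = 8·(2/3) = 16/3;  2·(-3)·(-2)·∫sin(x)·sin(3x) dx = 12·(0) = 0.
  So ∫_0^π u² dx = 4*π + 9*π/2 + 2*π + 24 + 16/3 + 0 = 88/3 + 21*π/2.
  (u')² squared terms: (-6)²·∫cos(3x)² dx = 36·π/2 = 18*π;  (-3)²·∫cos(x)² dx = 9·π/2 = 9*π/2.
  (u')² cross terms: 2·(-6)·(-3)·∫cos(3x)·cos(x) dx = 36·(0) = 0.
  So ∫_0^π (u')² dx = 18*π + 9*π/2 + 0 = 45*π/2.
||u||_{H^1}^2 = (88/3 + 21*π/2) + (45*π/2) = 88/3 + 33*π.


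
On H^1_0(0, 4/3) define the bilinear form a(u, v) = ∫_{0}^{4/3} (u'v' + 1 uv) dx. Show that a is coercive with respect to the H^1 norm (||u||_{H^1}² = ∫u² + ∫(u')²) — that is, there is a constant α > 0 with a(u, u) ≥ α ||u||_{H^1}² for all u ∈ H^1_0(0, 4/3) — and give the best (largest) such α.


α = 1

Coercivity of a(·,·) on H^1_0(0, 4/3) means a(u, u) ≥ α ||u||_{H^1}² for every u ∈ H^1_0.
The interval has length L = 4/3, and Poincaré/coercivity depend only on L. Here a(u, u) = ∫(u')² + (1)·∫u².
Here c = 1 ≥ 1, so a(u,u) = ∫(u')² + c∫u² ≥ ∫(u')² + ∫u² = ||u||_{H^1}², i.e. α = 1 works. No larger α is possible: a(u,u) ≥ α||u||_{H^1}² means (1−α)∫(u')² ≥ (α−c)∫u², and for the modes u_n = sin(nπ(x−x₀)/L) (x₀ the left endpoint) one has ∫u_n²/∫(u_n')² = (L/(nπ))² → 0, so a(u_n,u_n)/||u_n||_{H^1}² → 1. Hence the optimal constant is α = 1.
Therefore α = 1.


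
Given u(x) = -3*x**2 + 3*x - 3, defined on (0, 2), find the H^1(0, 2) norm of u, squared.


||u||_{H^1}^2 = 408/5

The H^1 norm (squared) on an interval (0, L) is
  ||u||_{H^1}^2 = ∫_0^L u(x)^2 dx + ∫_0^L u'(x)^2 dx.
Compute u'(x) = 3 - 6*x.
Then u(x)^2 = 9*x**4 - 18*x**3 + 27*x**2 - 18*x + 9 and u'(x)^2 = 36*x**2 - 36*x + 9.
Integrate each monomial from 0 to 2 using ∫_0^2 c·x^n dx = c·2^(n+1)/(n+1):
  ∫_0^2 u(x)^2 dx = ∫_0^2 (9*x^4 - 18*x^3 + 27*x^2 - 18*x + 9) dx. Term by term:
    ∫_0^2 9*x^4 dx = 288/5;  ∫_0^2 -18*x^3 dx = -72;  ∫_0^2 27*x^2 dx = 72;
    ∫_0^2 -18*x dx = -36;  ∫_0^2 9 dx = 18.
  Sum: 288/5 − 72 + 72 − 36 + 18 = 198/5.
  ∫_0^2 u'(x)^2 dx = ∫_0^2 (36*x^2 - 36*x + 9) dx. Term by term:
    ∫_0^2 36*x^2 dx = 96;  ∫_0^2 -36*x dx = -72;  ∫_0^2 9 dx = 18.
  Sum: 96 − 72 + 18 = 42.
Adding: ||u||_{H^1}^2 = 198/5 + 42 = 408/5.


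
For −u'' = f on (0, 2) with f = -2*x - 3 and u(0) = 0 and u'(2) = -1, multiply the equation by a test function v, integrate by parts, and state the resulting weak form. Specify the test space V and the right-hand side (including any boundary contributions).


V = {v ∈ H^1(0, 2) : v(0) = 0} (test functions vanish at x = 0 where u is specified); weak form: ∫_0^2 u'v' dx = ∫_0^2 (-2*x - 3) v dx − v(2) for all v ∈ V.

Multiply both sides by a test function v and integrate from 0 to 2:
  ∫_0^2 −u''(x) v(x) dx = ∫_0^2 f(x) v(x) dx.
Integrate the LHS by parts once:
  ∫_0^2 −u'' v dx = −[u'(x) v(x)]_0^2 + ∫_0^2 u'(x) v'(x) dx.
Thus ∫_0^2 u'(x) v'(x) dx = ∫_0^2 f(x) v(x) dx + [u'(x) v(x)]_0^2.
Choose V so that boundary terms are either known or forced to vanish.
Mixed BC: u(0) = 0 (Dirichlet) and u'(2) = -1 (Neumann). Define V = {v ∈ H^1(0, 2) : v(0) = 0}. Then [u' v]_0^2 = u'(2)·v(2) − u'(0)·0 = − v(2).
Weak formulation: find u (satisfying any essential BC) such that ∫_0^2 u'(x) v'(x) dx = ∫_0^2 f v dx − v(2) for all v ∈ V (Dirichlet at 0 absorbed into V; Neumann datum at x = 2 contributes the boundary term).
Substituting f(x) = -2*x - 3, the right-hand side is ∫_0^2 (-2*x - 3) v dx − v(2).


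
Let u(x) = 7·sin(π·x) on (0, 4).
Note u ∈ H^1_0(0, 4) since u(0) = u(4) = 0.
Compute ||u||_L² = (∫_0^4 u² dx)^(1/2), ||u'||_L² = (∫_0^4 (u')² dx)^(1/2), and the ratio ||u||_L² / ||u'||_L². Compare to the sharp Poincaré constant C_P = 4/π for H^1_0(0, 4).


||u||_L² / ||u'||_L² = 1/π < C_P = 4/π.

u(x) = 7·sin(π·x), so u'(x) = 7*π*cos(π*x).
Writing u(x) = A·sin(kπx/L) with A = 7 and k = 4, use ∫_0^L sin²(kπx/L) dx = L/2 and ∫_0^L cos²(kπx/L) dx = L/2.
u² = 49·sin²(π·x) and (u')² = 49*π^2·cos²(π·x), and each of sin², cos² integrates to L/2 = 2 over (0, 4).
∫_0^4 u² dx = 98, so ||u||_L² = 7*sqrt(2).
∫_0^4 (u')² dx = 98*π^2, so ||u'||_L² = 7*sqrt(2)*π.
Ratio ||u||_L² / ||u'||_L² = 1/π.
Sharp Poincaré constant on H^1_0(0, 4) is C_P = L/π = 4/π, achieved by sin(π/4·x).
This is the k = 4 harmonic; the ratio L/(kπ) is strictly less than C_P = L/π, consistent with the sharp inequality ||u||_L² ≤ C_P ||u'||_L².


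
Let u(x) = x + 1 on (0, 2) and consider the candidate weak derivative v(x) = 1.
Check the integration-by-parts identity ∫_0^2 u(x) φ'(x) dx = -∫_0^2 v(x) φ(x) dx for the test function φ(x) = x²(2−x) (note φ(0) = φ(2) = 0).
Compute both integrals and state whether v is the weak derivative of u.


LHS = -4/3, RHS = -4/3. Yes, v = u' weakly.

u(x) = x + 1, classical derivative u'(x) = 1.
φ(x) = x²(2−x), so φ'(x) = x*(4 - 3*x).
Note φ(0) = φ(2) = 0, so the boundary term u·φ vanishes.
LHS = ∫_0^2 u(x) φ'(x) dx = ∫_0^2 (-3*x^3 + x^2 + 4*x) dx. Term by term:
  ∫_0^2 -3*x^3 dx = -12;  ∫_0^2 x^2 dx = 8/3;  ∫_0^2 4*x dx = 8.
Sum: -12 + 8/3 + 8 = -4/3.
So LHS = -4/3.
∫_0^2 v(x) φ(x) dx = ∫_0^2 (-x^3 + 2*x^2) dx. Term by term:
  ∫_0^2 -x^3 dx = -4;  ∫_0^2 2*x^2 dx = 16/3.
Sum: -4 + 16/3 = 4/3.
So RHS = -∫_0^2 v(x) φ(x) dx = -4/3.
LHS = RHS, so the identity holds for this test φ.
Moreover u is smooth here and v(x) = u'(x) = 1 pointwise, so the identity holds for every test function. Hence v is the weak derivative of u.
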